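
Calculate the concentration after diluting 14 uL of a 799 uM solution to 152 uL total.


C2 = C1 * V1 / V2
C2 = 799 * 14 / 152
C2 = 73.5921 uM

73.5921 uM


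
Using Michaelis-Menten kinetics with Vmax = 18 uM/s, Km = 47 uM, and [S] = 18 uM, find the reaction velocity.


v = Vmax * [S] / (Km + [S])
v = 18 * 18 / (47 + 18)
v = 4.9846 uM/s

4.9846 uM/s


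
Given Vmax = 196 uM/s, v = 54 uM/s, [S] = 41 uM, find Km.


Km = [S] * (Vmax - v) / v
Km = 41 * (196 - 54) / 54
Km = 107.8148 uM

107.8148 uM


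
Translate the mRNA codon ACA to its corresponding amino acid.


Standard genetic code lookup.
Codon ACA -> Thr

Thr


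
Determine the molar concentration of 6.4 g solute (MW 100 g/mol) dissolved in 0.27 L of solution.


C = (mass / MW) / volume
C = (6.4 / 100) / 0.27
C = 0.237 M

0.237 M


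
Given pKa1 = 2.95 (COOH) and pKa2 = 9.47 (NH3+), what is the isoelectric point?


pI = (pKa1 + pKa2) / 2
pI = (2.95 + 9.47) / 2
pI = 6.21

6.21


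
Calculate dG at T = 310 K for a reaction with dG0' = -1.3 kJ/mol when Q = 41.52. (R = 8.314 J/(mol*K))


dG = dG0' + RT * ln(Q) / 1000
dG = -1.3 + 8.314 * 310 * ln(41.52) / 1000
dG = 8.3036 kJ/mol

8.3036 kJ/mol


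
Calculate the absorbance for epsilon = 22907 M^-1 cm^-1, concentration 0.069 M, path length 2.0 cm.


A = epsilon * c * l
A = 22907 * 0.069 * 2.0
A = 3161.166

3161.166


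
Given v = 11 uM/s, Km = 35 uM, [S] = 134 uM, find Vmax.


Vmax = v * (Km + [S]) / [S]
Vmax = 11 * (35 + 134) / 134
Vmax = 13.8731 uM/s

13.8731 uM/s


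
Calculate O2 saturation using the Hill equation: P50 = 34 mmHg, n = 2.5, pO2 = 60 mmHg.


Y = pO2^n / (P50^n + pO2^n)
Y = 60^2.5 / (34^2.5 + 60^2.5)
Y = 80.53%

80.53%


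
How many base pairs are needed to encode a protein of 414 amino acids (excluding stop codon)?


Each amino acid = 1 codon = 3 bp
bp = 414 * 3 = 1242 bp

1242 bp


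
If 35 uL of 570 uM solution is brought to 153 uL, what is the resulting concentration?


C2 = C1 * V1 / V2
C2 = 570 * 35 / 153
C2 = 130.3922 uM

130.3922 uM


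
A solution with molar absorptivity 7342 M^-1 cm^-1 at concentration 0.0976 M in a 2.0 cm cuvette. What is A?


A = epsilon * c * l
A = 7342 * 0.0976 * 2.0
A = 1433.1584

1433.1584


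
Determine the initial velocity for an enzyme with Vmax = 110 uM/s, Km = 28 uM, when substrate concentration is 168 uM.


v = Vmax * [S] / (Km + [S])
v = 110 * 168 / (28 + 168)
v = 94.2857 uM/s

94.2857 uM/s


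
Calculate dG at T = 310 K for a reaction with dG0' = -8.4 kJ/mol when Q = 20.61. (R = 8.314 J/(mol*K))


dG = dG0' + RT * ln(Q) / 1000
dG = -8.4 + 8.314 * 310 * ln(20.61) / 1000
dG = -0.6015 kJ/mol

-0.6015 kJ/mol


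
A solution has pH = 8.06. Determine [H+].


[H+] = 10^(-pH)
[H+] = 10^(-8.06)
[H+] = 8.710e-09 M

8.710e-09 M


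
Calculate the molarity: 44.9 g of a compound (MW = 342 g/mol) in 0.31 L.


C = (mass / MW) / volume
C = (44.9 / 342) / 0.31
C = 0.4235 M

0.4235 M


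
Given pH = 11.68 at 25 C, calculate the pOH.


pOH = 14 - pH
pOH = 14 - 11.68
pOH = 2.32

2.32


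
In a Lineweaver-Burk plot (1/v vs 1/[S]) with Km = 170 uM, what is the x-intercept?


x-intercept = -1/Km
= -1/170
= -0.0059 1/uM

-0.0059 1/uM


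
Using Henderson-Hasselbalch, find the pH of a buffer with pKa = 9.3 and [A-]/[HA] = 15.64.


pH = pKa + log10([A-]/[HA])
pH = 9.3 + log10(15.64)
pH = 10.4942

10.4942


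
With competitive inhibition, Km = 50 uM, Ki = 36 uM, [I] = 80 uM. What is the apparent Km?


Km_app = Km * (1 + [I]/Ki)
Km_app = 50 * (1 + 80/36)
Km_app = 161.1111 uM

161.1111 uM


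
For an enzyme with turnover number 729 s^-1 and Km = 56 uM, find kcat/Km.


Catalytic efficiency = kcat / Km
= 729 / 56
= 13.0179 uM^-1*s^-1

13.0179 uM^-1*s^-1


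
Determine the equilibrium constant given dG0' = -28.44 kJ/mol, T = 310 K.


Keq = exp(-dG0 * 1000 / (R * T))
Keq = exp(-(-28.44) * 1000 / (8.314 * 310))
Keq = 61984.0644

61984.0644


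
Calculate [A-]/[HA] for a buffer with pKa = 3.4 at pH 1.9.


[A-]/[HA] = 10^(pH - pKa)
= 10^(1.9 - 3.4)
= 0.0316

0.0316


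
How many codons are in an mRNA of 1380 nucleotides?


codons = nucleotides / 3
codons = 1380 / 3 = 460

460


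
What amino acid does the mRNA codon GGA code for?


Standard genetic code lookup.
Codon GGA -> Gly

Gly


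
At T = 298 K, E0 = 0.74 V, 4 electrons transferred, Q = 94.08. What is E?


E = E0 - (RT/nF) * ln(Q)
E = 0.74 - (8.314 * 298 / (4 * 96485)) * ln(94.08)
E = 0.7108 V

0.7108 V


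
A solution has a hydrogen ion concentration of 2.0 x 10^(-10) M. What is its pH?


pH = -log10([H+])
pH = -log10(2.0 x 10^(-10))
pH = 9.699

9.699


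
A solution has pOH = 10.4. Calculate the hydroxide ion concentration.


[OH-] = 10^(-pOH)
[OH-] = 10^(-10.4)
[OH-] = 3.981e-11 M

3.981e-11 M


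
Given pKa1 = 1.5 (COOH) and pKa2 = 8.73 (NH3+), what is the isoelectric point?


pI = (pKa1 + pKa2) / 2
pI = (1.5 + 8.73) / 2
pI = 5.115

5.115


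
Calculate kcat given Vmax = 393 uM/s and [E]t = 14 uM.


kcat = Vmax / [E]t
kcat = 393 / 14
kcat = 28.0714 s^-1

28.0714 s^-1


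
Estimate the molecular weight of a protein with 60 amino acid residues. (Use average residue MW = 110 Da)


MW = n_residues * 110 Da
MW = 60 * 110
MW = 6600 Da

6600 Da


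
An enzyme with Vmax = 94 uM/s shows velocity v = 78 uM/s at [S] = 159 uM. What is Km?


Km = [S] * (Vmax - v) / v
Km = 159 * (94 - 78) / 78
Km = 32.6154 uM

32.6154 uM


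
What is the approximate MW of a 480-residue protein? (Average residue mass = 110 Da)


MW = n_residues * 110 Da
MW = 480 * 110
MW = 52800 Da

52800 Da


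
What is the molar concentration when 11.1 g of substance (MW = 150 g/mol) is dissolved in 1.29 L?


C = (mass / MW) / volume
C = (11.1 / 150) / 1.29
C = 0.0574 M

0.0574 M


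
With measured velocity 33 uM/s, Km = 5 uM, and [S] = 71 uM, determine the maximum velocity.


Vmax = v * (Km + [S]) / [S]
Vmax = 33 * (5 + 71) / 71
Vmax = 35.3239 uM/s

35.3239 uM/s


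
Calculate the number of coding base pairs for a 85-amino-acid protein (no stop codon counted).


Each amino acid = 1 codon = 3 bp
bp = 85 * 3 = 255 bp

255 bp


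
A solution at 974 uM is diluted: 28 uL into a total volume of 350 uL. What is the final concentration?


C2 = C1 * V1 / V2
C2 = 974 * 28 / 350
C2 = 77.92 uM

77.92 uM


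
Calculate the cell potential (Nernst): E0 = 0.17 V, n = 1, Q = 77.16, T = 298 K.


E = E0 - (RT/nF) * ln(Q)
E = 0.17 - (8.314 * 298 / (1 * 96485)) * ln(77.16)
E = 0.0584 V

0.0584 V


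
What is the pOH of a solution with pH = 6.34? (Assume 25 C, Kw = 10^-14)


pOH = 14 - pH
pOH = 14 - 6.34
pOH = 7.66

7.66


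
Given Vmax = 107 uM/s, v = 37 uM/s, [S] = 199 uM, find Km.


Km = [S] * (Vmax - v) / v
Km = 199 * (107 - 37) / 37
Km = 376.4865 uM

376.4865 uM


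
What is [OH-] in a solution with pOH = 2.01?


[OH-] = 10^(-pOH)
[OH-] = 10^(-2.01)
[OH-] = 0.0098 M

0.0098 M


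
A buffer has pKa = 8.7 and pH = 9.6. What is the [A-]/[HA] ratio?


[A-]/[HA] = 10^(pH - pKa)
= 10^(9.6 - 8.7)
= 7.9433

7.9433


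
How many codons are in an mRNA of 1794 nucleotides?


codons = nucleotides / 3
codons = 1794 / 3 = 598

598


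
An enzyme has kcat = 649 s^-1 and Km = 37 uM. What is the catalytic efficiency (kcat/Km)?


Catalytic efficiency = kcat / Km
= 649 / 37
= 17.5405 uM^-1*s^-1

17.5405 uM^-1*s^-1


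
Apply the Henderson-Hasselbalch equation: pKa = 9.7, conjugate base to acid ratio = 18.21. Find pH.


pH = pKa + log10([A-]/[HA])
pH = 9.7 + log10(18.21)
pH = 10.9603

10.9603


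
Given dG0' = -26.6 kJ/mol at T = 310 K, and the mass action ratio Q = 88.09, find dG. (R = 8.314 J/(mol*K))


dG = dG0' + RT * ln(Q) / 1000
dG = -26.6 + 8.314 * 310 * ln(88.09) / 1000
dG = -15.0577 kJ/mol

-15.0577 kJ/mol


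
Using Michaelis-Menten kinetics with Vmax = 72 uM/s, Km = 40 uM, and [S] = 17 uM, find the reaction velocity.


v = Vmax * [S] / (Km + [S])
v = 72 * 17 / (40 + 17)
v = 21.4737 uM/s

21.4737 uM/s


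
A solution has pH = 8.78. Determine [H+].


[H+] = 10^(-pH)
[H+] = 10^(-8.78)
[H+] = 1.660e-09 M

1.660e-09 M


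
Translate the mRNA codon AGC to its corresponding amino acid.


Standard genetic code lookup.
Codon AGC -> Ser

Ser


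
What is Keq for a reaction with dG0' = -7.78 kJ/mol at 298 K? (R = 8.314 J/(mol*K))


Keq = exp(-dG0 * 1000 / (R * T))
Keq = exp(-(-7.78) * 1000 / (8.314 * 298))
Keq = 23.1078

23.1078


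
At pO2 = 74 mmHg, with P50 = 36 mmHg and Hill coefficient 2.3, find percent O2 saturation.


Y = pO2^n / (P50^n + pO2^n)
Y = 74^2.3 / (36^2.3 + 74^2.3)
Y = 83.99%

83.99%


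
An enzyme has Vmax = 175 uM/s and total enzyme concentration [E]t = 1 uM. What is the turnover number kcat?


kcat = Vmax / [E]t
kcat = 175 / 1
kcat = 175.0 s^-1

175.0 s^-1


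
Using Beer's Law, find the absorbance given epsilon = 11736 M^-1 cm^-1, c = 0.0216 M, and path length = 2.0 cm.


A = epsilon * c * l
A = 11736 * 0.0216 * 2.0
A = 506.9952

506.9952


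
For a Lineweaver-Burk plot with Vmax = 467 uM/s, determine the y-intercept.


y-intercept = 1/Vmax
= 1/467
= 0.0021 s/uM

0.0021 s/uM


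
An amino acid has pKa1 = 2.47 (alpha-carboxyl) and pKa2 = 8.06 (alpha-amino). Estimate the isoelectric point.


pI = (pKa1 + pKa2) / 2
pI = (2.47 + 8.06) / 2
pI = 5.265

5.265


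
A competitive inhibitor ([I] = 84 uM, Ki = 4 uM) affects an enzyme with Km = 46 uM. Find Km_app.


Km_app = Km * (1 + [I]/Ki)
Km_app = 46 * (1 + 84/4)
Km_app = 1012.0 uM

1012.0 uM


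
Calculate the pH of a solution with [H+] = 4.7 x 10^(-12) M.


pH = -log10([H+])
pH = -log10(4.7 x 10^(-12))
pH = 11.3279

11.3279


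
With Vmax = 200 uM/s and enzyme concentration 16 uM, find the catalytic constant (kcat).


kcat = Vmax / [E]t
kcat = 200 / 16
kcat = 12.5 s^-1

12.5 s^-1


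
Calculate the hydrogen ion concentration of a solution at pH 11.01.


[H+] = 10^(-pH)
[H+] = 10^(-11.01)
[H+] = 9.772e-12 M

9.772e-12 M


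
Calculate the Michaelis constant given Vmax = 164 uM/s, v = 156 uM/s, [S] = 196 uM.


Km = [S] * (Vmax - v) / v
Km = 196 * (164 - 156) / 156
Km = 10.0513 uM

10.0513 uM


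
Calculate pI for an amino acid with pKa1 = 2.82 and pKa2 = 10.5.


pI = (pKa1 + pKa2) / 2
pI = (2.82 + 10.5) / 2
pI = 6.66

6.66


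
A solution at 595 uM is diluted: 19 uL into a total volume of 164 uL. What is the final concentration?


C2 = C1 * V1 / V2
C2 = 595 * 19 / 164
C2 = 68.9329 uM

68.9329 uM


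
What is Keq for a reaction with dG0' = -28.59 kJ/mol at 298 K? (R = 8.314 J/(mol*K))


Keq = exp(-dG0 * 1000 / (R * T))
Keq = exp(-(-28.59) * 1000 / (8.314 * 298))
Keq = 102695.4789

102695.4789


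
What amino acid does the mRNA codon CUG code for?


Standard genetic code lookup.
Codon CUG -> Leu

Leu


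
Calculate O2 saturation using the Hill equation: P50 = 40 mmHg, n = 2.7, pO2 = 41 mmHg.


Y = pO2^n / (P50^n + pO2^n)
Y = 41^2.7 / (40^2.7 + 41^2.7)
Y = 51.67%

51.67%


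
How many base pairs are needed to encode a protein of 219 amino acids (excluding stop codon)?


Each amino acid = 1 codon = 3 bp
bp = 219 * 3 = 657 bp

657 bp


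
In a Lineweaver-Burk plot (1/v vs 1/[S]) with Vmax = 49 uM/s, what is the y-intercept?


y-intercept = 1/Vmax
= 1/49
= 0.0204 s/uM

0.0204 s/uM


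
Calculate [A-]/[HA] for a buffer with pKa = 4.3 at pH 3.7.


[A-]/[HA] = 10^(pH - pKa)
= 10^(3.7 - 4.3)
= 0.2512

0.2512


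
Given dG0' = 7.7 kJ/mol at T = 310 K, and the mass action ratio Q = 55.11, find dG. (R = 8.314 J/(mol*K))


dG = dG0' + RT * ln(Q) / 1000
dG = 7.7 + 8.314 * 310 * ln(55.11) / 1000
dG = 18.0334 kJ/mol

18.0334 kJ/mol


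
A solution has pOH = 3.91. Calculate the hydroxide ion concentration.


[OH-] = 10^(-pOH)
[OH-] = 10^(-3.91)
[OH-] = 1.230e-04 M

1.230e-04 M


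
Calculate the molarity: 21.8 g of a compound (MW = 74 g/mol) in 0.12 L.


C = (mass / MW) / volume
C = (21.8 / 74) / 0.12
C = 2.455 M

2.455 M


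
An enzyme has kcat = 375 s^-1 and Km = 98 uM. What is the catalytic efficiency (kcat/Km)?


Catalytic efficiency = kcat / Km
= 375 / 98
= 3.8265 uM^-1*s^-1

3.8265 uM^-1*s^-1


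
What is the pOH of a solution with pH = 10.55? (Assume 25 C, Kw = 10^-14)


pOH = 14 - pH
pOH = 14 - 10.55
pOH = 3.45

3.45


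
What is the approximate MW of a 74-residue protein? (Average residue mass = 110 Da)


MW = n_residues * 110 Da
MW = 74 * 110
MW = 8140 Da

8140 Da


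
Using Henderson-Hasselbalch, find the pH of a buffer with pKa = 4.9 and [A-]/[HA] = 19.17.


pH = pKa + log10([A-]/[HA])
pH = 4.9 + log10(19.17)
pH = 6.1826

6.1826


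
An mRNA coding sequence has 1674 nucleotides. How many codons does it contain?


codons = nucleotides / 3
codons = 1674 / 3 = 558

558


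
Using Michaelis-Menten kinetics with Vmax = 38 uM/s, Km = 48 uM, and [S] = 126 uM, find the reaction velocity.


v = Vmax * [S] / (Km + [S])
v = 38 * 126 / (48 + 126)
v = 27.5172 uM/s

27.5172 uM/s


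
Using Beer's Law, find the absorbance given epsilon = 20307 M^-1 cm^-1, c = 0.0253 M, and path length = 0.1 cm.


A = epsilon * c * l
A = 20307 * 0.0253 * 0.1
A = 51.3767

51.3767


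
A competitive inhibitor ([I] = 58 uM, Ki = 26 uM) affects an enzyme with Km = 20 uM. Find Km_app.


Km_app = Km * (1 + [I]/Ki)
Km_app = 20 * (1 + 58/26)
Km_app = 64.6154 uM

64.6154 uM


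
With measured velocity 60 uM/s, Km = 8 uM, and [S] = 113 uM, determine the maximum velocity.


Vmax = v * (Km + [S]) / [S]
Vmax = 60 * (8 + 113) / 113
Vmax = 64.2478 uM/s

64.2478 uM/s


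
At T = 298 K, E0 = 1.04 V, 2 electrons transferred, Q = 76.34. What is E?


E = E0 - (RT/nF) * ln(Q)
E = 1.04 - (8.314 * 298 / (2 * 96485)) * ln(76.34)
E = 0.9843 V

0.9843 V


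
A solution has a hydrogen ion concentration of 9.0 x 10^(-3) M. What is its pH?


pH = -log10([H+])
pH = -log10(9.0 x 10^(-3))
pH = 2.0458

2.0458


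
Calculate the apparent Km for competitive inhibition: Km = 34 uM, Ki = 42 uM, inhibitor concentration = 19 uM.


Km_app = Km * (1 + [I]/Ki)
Km_app = 34 * (1 + 19/42)
Km_app = 49.381 uM

49.381 uM


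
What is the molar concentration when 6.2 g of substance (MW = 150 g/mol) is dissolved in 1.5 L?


C = (mass / MW) / volume
C = (6.2 / 150) / 1.5
C = 0.0276 M

0.0276 M


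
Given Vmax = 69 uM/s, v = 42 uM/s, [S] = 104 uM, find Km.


Km = [S] * (Vmax - v) / v
Km = 104 * (69 - 42) / 42
Km = 66.8571 uM

66.8571 uM


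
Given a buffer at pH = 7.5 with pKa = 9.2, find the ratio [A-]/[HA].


[A-]/[HA] = 10^(pH - pKa)
= 10^(7.5 - 9.2)
= 0.02

0.02


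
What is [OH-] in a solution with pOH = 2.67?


[OH-] = 10^(-pOH)
[OH-] = 10^(-2.67)
[OH-] = 0.0021 M

0.0021 M


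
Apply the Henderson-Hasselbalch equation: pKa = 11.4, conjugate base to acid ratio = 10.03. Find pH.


pH = pKa + log10([A-]/[HA])
pH = 11.4 + log10(10.03)
pH = 12.4013

12.4013


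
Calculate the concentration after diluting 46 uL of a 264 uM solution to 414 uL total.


C2 = C1 * V1 / V2
C2 = 264 * 46 / 414
C2 = 29.3333 uM

29.3333 uM


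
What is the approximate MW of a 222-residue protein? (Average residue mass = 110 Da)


MW = n_residues * 110 Da
MW = 222 * 110
MW = 24420 Da

24420 Da


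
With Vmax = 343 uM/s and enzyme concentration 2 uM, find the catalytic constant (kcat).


kcat = Vmax / [E]t
kcat = 343 / 2
kcat = 171.5 s^-1

171.5 s^-1


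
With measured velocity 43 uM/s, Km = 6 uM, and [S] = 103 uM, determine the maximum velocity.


Vmax = v * (Km + [S]) / [S]
Vmax = 43 * (6 + 103) / 103
Vmax = 45.5049 uM/s

45.5049 uM/s


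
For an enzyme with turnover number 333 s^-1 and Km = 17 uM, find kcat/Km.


Catalytic efficiency = kcat / Km
= 333 / 17
= 19.5882 uM^-1*s^-1

19.5882 uM^-1*s^-1


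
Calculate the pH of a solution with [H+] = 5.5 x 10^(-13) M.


pH = -log10([H+])
pH = -log10(5.5 x 10^(-13))
pH = 12.2596

12.2596


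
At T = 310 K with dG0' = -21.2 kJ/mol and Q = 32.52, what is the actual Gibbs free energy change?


dG = dG0' + RT * ln(Q) / 1000
dG = -21.2 + 8.314 * 310 * ln(32.52) / 1000
dG = -12.2261 kJ/mol

-12.2261 kJ/mol


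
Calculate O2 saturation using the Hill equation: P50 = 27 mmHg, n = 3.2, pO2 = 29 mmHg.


Y = pO2^n / (P50^n + pO2^n)
Y = 29^3.2 / (27^3.2 + 29^3.2)
Y = 55.69%

55.69%


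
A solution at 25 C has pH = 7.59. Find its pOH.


pOH = 14 - pH
pOH = 14 - 7.59
pOH = 6.41

6.41


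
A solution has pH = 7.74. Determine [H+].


[H+] = 10^(-pH)
[H+] = 10^(-7.74)
[H+] = 1.820e-08 M

1.820e-08 M


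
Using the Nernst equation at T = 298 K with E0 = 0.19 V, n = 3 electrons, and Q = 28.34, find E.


E = E0 - (RT/nF) * ln(Q)
E = 0.19 - (8.314 * 298 / (3 * 96485)) * ln(28.34)
E = 0.1614 V

0.1614 V


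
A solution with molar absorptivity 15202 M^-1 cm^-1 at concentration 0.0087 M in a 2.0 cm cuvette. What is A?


A = epsilon * c * l
A = 15202 * 0.0087 * 2.0
A = 264.5148

264.5148


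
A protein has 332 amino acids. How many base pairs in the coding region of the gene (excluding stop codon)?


Each amino acid = 1 codon = 3 bp
bp = 332 * 3 = 996 bp

996 bp


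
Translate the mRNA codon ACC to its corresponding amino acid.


Standard genetic code lookup.
Codon ACC -> Thr

Thr


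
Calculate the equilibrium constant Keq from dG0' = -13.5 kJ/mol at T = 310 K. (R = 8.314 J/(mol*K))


Keq = exp(-dG0 * 1000 / (R * T))
Keq = exp(-(-13.5) * 1000 / (8.314 * 310))
Keq = 188.2853

188.2853


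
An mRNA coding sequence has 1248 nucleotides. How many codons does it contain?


codons = nucleotides / 3
codons = 1248 / 3 = 416

416


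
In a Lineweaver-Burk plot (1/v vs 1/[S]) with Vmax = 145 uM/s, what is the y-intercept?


y-intercept = 1/Vmax
= 1/145
= 0.0069 s/uM

0.0069 s/uM


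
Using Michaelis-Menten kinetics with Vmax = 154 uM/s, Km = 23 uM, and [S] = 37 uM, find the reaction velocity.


v = Vmax * [S] / (Km + [S])
v = 154 * 37 / (23 + 37)
v = 94.9667 uM/s

94.9667 uM/s


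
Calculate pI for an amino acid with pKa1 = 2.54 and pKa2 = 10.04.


pI = (pKa1 + pKa2) / 2
pI = (2.54 + 10.04) / 2
pI = 6.29

6.29


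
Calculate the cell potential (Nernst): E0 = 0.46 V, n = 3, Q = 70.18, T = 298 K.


E = E0 - (RT/nF) * ln(Q)
E = 0.46 - (8.314 * 298 / (3 * 96485)) * ln(70.18)
E = 0.4236 V

0.4236 V


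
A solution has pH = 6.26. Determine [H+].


[H+] = 10^(-pH)
[H+] = 10^(-6.26)
[H+] = 5.495e-07 M

5.495e-07 M


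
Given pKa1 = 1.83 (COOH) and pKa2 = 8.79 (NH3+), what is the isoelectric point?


pI = (pKa1 + pKa2) / 2
pI = (1.83 + 8.79) / 2
pI = 5.31

5.31


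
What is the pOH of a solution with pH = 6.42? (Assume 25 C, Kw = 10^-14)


pOH = 14 - pH
pOH = 14 - 6.42
pOH = 7.58

7.58


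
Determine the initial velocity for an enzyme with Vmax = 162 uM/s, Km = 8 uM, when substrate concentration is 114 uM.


v = Vmax * [S] / (Km + [S])
v = 162 * 114 / (8 + 114)
v = 151.377 uM/s

151.377 uM/s


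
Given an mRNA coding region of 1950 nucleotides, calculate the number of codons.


codons = nucleotides / 3
codons = 1950 / 3 = 650

650


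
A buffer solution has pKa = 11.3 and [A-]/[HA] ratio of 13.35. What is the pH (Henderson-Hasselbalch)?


pH = pKa + log10([A-]/[HA])
pH = 11.3 + log10(13.35)
pH = 12.4255

12.4255


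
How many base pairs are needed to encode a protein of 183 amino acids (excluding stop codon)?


Each amino acid = 1 codon = 3 bp
bp = 183 * 3 = 549 bp

549 bp


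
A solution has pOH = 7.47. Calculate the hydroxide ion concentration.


[OH-] = 10^(-pOH)
[OH-] = 10^(-7.47)
[OH-] = 3.388e-08 M

3.388e-08 M


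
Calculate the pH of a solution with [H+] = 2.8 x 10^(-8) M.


pH = -log10([H+])
pH = -log10(2.8 x 10^(-8))
pH = 7.5528

7.5528


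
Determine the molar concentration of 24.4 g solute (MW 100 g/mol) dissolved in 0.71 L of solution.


C = (mass / MW) / volume
C = (24.4 / 100) / 0.71
C = 0.3437 M

0.3437 M


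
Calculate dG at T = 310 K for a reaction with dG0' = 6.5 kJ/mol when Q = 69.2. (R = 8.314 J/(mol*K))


dG = dG0' + RT * ln(Q) / 1000
dG = 6.5 + 8.314 * 310 * ln(69.2) / 1000
dG = 17.4202 kJ/mol

17.4202 kJ/mol


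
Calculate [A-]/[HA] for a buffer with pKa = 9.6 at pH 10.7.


[A-]/[HA] = 10^(pH - pKa)
= 10^(10.7 - 9.6)
= 12.5893

12.5893


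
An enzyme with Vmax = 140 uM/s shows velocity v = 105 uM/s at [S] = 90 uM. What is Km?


Km = [S] * (Vmax - v) / v
Km = 90 * (140 - 105) / 105
Km = 30.0 uM

30.0 uM


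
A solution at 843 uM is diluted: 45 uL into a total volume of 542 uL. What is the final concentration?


C2 = C1 * V1 / V2
C2 = 843 * 45 / 542
C2 = 69.9908 uM

69.9908 uM


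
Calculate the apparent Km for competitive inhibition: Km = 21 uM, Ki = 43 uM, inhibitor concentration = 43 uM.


Km_app = Km * (1 + [I]/Ki)
Km_app = 21 * (1 + 43/43)
Km_app = 42.0 uM

42.0 uM


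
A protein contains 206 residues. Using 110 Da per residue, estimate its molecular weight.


MW = n_residues * 110 Da
MW = 206 * 110
MW = 22660 Da

22660 Da


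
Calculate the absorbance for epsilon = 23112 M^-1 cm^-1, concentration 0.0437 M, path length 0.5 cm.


A = epsilon * c * l
A = 23112 * 0.0437 * 0.5
A = 504.9972

504.9972


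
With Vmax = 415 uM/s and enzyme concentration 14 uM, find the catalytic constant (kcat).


kcat = Vmax / [E]t
kcat = 415 / 14
kcat = 29.6429 s^-1

29.6429 s^-1


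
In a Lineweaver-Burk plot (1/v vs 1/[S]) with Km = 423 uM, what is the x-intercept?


x-intercept = -1/Km
= -1/423
= -0.0024 1/uM

-0.0024 1/uM


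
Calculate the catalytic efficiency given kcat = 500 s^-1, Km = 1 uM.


Catalytic efficiency = kcat / Km
= 500 / 1
= 500.0 uM^-1*s^-1

500.0 uM^-1*s^-1


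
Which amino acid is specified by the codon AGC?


Standard genetic code lookup.
Codon AGC -> Ser

Ser


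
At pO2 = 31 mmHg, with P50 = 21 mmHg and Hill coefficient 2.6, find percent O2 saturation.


Y = pO2^n / (P50^n + pO2^n)
Y = 31^2.6 / (21^2.6 + 31^2.6)
Y = 73.35%

73.35%


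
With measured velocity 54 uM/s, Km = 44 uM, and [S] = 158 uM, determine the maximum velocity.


Vmax = v * (Km + [S]) / [S]
Vmax = 54 * (44 + 158) / 158
Vmax = 69.038 uM/s

69.038 uM/s


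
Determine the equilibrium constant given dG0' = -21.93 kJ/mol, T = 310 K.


Keq = exp(-dG0 * 1000 / (R * T))
Keq = exp(-(-21.93) * 1000 / (8.314 * 310))
Keq = 4958.0739

4958.0739


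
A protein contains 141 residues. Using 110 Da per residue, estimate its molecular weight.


MW = n_residues * 110 Da
MW = 141 * 110
MW = 15510 Da

15510 Da


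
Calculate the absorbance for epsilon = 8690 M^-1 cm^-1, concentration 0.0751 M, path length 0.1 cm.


A = epsilon * c * l
A = 8690 * 0.0751 * 0.1
A = 65.2619

65.2619


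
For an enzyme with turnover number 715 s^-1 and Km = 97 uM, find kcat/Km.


Catalytic efficiency = kcat / Km
= 715 / 97
= 7.3711 uM^-1*s^-1

7.3711 uM^-1*s^-1


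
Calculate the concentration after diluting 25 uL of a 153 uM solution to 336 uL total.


C2 = C1 * V1 / V2
C2 = 153 * 25 / 336
C2 = 11.3839 uM

11.3839 uM


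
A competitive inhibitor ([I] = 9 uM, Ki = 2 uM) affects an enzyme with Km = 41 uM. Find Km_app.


Km_app = Km * (1 + [I]/Ki)
Km_app = 41 * (1 + 9/2)
Km_app = 225.5 uM

225.5 uM


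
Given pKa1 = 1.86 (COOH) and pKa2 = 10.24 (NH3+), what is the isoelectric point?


pI = (pKa1 + pKa2) / 2
pI = (1.86 + 10.24) / 2
pI = 6.05

6.05


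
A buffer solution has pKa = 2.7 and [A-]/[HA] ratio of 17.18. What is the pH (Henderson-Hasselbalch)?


pH = pKa + log10([A-]/[HA])
pH = 2.7 + log10(17.18)
pH = 3.935

3.935


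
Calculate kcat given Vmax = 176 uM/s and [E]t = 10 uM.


kcat = Vmax / [E]t
kcat = 176 / 10
kcat = 17.6 s^-1

17.6 s^-1


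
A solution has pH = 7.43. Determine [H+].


[H+] = 10^(-pH)
[H+] = 10^(-7.43)
[H+] = 3.715e-08 M

3.715e-08 M


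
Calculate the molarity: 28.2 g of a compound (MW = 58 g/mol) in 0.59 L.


C = (mass / MW) / volume
C = (28.2 / 58) / 0.59
C = 0.8241 M

0.8241 M


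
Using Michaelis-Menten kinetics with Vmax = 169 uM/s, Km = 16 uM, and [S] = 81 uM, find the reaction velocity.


v = Vmax * [S] / (Km + [S])
v = 169 * 81 / (16 + 81)
v = 141.1237 uM/s

141.1237 uM/s


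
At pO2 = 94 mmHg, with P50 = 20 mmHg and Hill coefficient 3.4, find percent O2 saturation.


Y = pO2^n / (P50^n + pO2^n)
Y = 94^3.4 / (20^3.4 + 94^3.4)
Y = 99.48%

99.48%


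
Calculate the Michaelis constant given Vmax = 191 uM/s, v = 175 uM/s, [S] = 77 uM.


Km = [S] * (Vmax - v) / v
Km = 77 * (191 - 175) / 175
Km = 7.04 uM

7.04 uM


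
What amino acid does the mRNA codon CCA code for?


Standard genetic code lookup.
Codon CCA -> Pro

Pro


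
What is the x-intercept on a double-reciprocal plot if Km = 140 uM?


x-intercept = -1/Km
= -1/140
= -0.0071 1/uM

-0.0071 1/uM


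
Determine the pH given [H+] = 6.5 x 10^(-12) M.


pH = -log10([H+])
pH = -log10(6.5 x 10^(-12))
pH = 11.1871

11.1871


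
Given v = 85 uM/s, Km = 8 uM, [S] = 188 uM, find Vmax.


Vmax = v * (Km + [S]) / [S]
Vmax = 85 * (8 + 188) / 188
Vmax = 88.617 uM/s

88.617 uM/s


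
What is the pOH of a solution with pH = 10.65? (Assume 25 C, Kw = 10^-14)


pOH = 14 - pH
pOH = 14 - 10.65
pOH = 3.35

3.35


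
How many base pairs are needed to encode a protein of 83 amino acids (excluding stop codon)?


Each amino acid = 1 codon = 3 bp
bp = 83 * 3 = 249 bp

249 bp


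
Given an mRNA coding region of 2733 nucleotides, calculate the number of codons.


codons = nucleotides / 3
codons = 2733 / 3 = 911

911


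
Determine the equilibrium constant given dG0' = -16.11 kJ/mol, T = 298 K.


Keq = exp(-dG0 * 1000 / (R * T))
Keq = exp(-(-16.11) * 1000 / (8.314 * 298))
Keq = 666.6957

666.6957


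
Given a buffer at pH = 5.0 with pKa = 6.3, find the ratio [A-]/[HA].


[A-]/[HA] = 10^(pH - pKa)
= 10^(5.0 - 6.3)
= 0.0501

0.0501


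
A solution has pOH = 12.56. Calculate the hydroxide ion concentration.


[OH-] = 10^(-pOH)
[OH-] = 10^(-12.56)
[OH-] = 2.754e-13 M

2.754e-13 M


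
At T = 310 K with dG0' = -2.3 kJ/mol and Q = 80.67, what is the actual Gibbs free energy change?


dG = dG0' + RT * ln(Q) / 1000
dG = -2.3 + 8.314 * 310 * ln(80.67) / 1000
dG = 9.0155 kJ/mol

9.0155 kJ/mol


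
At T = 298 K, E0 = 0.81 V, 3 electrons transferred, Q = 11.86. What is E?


E = E0 - (RT/nF) * ln(Q)
E = 0.81 - (8.314 * 298 / (3 * 96485)) * ln(11.86)
E = 0.7888 V

0.7888 V


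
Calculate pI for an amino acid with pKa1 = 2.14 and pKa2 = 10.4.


pI = (pKa1 + pKa2) / 2
pI = (2.14 + 10.4) / 2
pI = 6.27

6.27


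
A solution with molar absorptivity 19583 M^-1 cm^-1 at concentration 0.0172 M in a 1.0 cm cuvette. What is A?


A = epsilon * c * l
A = 19583 * 0.0172 * 1.0
A = 336.8276

336.8276


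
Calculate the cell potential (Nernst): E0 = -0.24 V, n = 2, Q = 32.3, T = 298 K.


E = E0 - (RT/nF) * ln(Q)
E = -0.24 - (8.314 * 298 / (2 * 96485)) * ln(32.3)
E = -0.2846 V

-0.2846 V


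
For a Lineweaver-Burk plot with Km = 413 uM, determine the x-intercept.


x-intercept = -1/Km
= -1/413
= -0.0024 1/uM

-0.0024 1/uM


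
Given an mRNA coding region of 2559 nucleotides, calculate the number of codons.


codons = nucleotides / 3
codons = 2559 / 3 = 853

853


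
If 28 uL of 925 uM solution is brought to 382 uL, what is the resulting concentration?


C2 = C1 * V1 / V2
C2 = 925 * 28 / 382
C2 = 67.801 uM

67.801 uM


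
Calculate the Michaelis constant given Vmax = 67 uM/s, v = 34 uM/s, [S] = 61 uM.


Km = [S] * (Vmax - v) / v
Km = 61 * (67 - 34) / 34
Km = 59.2059 uM

59.2059 uM


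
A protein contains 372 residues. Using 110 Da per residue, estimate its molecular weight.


MW = n_residues * 110 Da
MW = 372 * 110
MW = 40920 Da

40920 Da


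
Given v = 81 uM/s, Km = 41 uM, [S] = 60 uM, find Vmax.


Vmax = v * (Km + [S]) / [S]
Vmax = 81 * (41 + 60) / 60
Vmax = 136.35 uM/s

136.35 uM/s


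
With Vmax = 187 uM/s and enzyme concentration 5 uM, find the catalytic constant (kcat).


kcat = Vmax / [E]t
kcat = 187 / 5
kcat = 37.4 s^-1

37.4 s^-1


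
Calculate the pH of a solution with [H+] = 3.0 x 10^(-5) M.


pH = -log10([H+])
pH = -log10(3.0 x 10^(-5))
pH = 4.5229

4.5229


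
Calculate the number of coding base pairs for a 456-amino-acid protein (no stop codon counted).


Each amino acid = 1 codon = 3 bp
bp = 456 * 3 = 1368 bp

1368 bp


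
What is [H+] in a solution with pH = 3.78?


[H+] = 10^(-pH)
[H+] = 10^(-3.78)
[H+] = 1.660e-04 M

1.660e-04 M


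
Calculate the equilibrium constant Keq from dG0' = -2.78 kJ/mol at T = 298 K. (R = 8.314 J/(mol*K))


Keq = exp(-dG0 * 1000 / (R * T))
Keq = exp(-(-2.78) * 1000 / (8.314 * 298))
Keq = 3.0712

3.0712


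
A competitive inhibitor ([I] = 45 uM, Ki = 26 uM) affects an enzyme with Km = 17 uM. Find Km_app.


Km_app = Km * (1 + [I]/Ki)
Km_app = 17 * (1 + 45/26)
Km_app = 46.4231 uM

46.4231 uM


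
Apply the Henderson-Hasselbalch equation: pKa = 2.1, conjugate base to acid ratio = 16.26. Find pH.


pH = pKa + log10([A-]/[HA])
pH = 2.1 + log10(16.26)
pH = 3.3111

3.3111


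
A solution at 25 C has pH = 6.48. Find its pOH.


pOH = 14 - pH
pOH = 14 - 6.48
pOH = 7.52

7.52


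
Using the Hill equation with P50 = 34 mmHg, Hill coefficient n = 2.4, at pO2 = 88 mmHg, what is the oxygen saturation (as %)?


Y = pO2^n / (P50^n + pO2^n)
Y = 88^2.4 / (34^2.4 + 88^2.4)
Y = 90.74%

90.74%


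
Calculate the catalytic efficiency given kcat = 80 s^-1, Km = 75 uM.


Catalytic efficiency = kcat / Km
= 80 / 75
= 1.0667 uM^-1*s^-1

1.0667 uM^-1*s^-1


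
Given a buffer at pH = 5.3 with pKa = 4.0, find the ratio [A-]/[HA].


[A-]/[HA] = 10^(pH - pKa)
= 10^(5.3 - 4.0)
= 19.9526

19.9526


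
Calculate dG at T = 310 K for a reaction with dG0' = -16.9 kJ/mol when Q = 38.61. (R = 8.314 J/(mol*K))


dG = dG0' + RT * ln(Q) / 1000
dG = -16.9 + 8.314 * 310 * ln(38.61) / 1000
dG = -7.4837 kJ/mol

-7.4837 kJ/mol


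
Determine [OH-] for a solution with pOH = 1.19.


[OH-] = 10^(-pOH)
[OH-] = 10^(-1.19)
[OH-] = 0.0646 M

0.0646 M


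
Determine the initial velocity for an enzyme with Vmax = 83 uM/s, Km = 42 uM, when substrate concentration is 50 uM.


v = Vmax * [S] / (Km + [S])
v = 83 * 50 / (42 + 50)
v = 45.1087 uM/s

45.1087 uM/s


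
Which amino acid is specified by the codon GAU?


Standard genetic code lookup.
Codon GAU -> Asp

Asp


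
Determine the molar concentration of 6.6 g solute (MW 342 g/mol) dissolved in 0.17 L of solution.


C = (mass / MW) / volume
C = (6.6 / 342) / 0.17
C = 0.1135 M

0.1135 M


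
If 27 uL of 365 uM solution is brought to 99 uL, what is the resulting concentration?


C2 = C1 * V1 / V2
C2 = 365 * 27 / 99
C2 = 99.5455 uM

99.5455 uM


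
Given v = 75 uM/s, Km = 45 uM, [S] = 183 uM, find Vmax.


Vmax = v * (Km + [S]) / [S]
Vmax = 75 * (45 + 183) / 183
Vmax = 93.4426 uM/s

93.4426 uM/s


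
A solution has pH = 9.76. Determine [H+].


[H+] = 10^(-pH)
[H+] = 10^(-9.76)
[H+] = 1.738e-10 M

1.738e-10 M


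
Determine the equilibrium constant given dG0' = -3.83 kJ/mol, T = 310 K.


Keq = exp(-dG0 * 1000 / (R * T))
Keq = exp(-(-3.83) * 1000 / (8.314 * 310))
Keq = 4.4195

4.4195


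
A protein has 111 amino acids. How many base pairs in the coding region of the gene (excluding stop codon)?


Each amino acid = 1 codon = 3 bp
bp = 111 * 3 = 333 bp

333 bp


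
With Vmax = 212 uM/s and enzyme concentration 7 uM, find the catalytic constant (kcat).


kcat = Vmax / [E]t
kcat = 212 / 7
kcat = 30.2857 s^-1

30.2857 s^-1


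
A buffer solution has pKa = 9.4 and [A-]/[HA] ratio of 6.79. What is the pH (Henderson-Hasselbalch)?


pH = pKa + log10([A-]/[HA])
pH = 9.4 + log10(6.79)
pH = 10.2319

10.2319


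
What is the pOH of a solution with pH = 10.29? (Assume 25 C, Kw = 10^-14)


pOH = 14 - pH
pOH = 14 - 10.29
pOH = 3.71

3.71


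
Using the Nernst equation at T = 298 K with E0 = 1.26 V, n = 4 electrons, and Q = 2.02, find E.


E = E0 - (RT/nF) * ln(Q)
E = 1.26 - (8.314 * 298 / (4 * 96485)) * ln(2.02)
E = 1.2555 V

1.2555 V


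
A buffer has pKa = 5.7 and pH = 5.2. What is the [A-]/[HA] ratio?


[A-]/[HA] = 10^(pH - pKa)
= 10^(5.2 - 5.7)
= 0.3162

0.3162


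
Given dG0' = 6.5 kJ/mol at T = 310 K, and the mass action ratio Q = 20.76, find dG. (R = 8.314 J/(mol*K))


dG = dG0' + RT * ln(Q) / 1000
dG = 6.5 + 8.314 * 310 * ln(20.76) / 1000
dG = 14.3171 kJ/mol

14.3171 kJ/mol


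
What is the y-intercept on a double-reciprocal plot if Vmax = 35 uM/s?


y-intercept = 1/Vmax
= 1/35
= 0.0286 s/uM

0.0286 s/uM


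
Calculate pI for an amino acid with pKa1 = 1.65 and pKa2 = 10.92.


pI = (pKa1 + pKa2) / 2
pI = (1.65 + 10.92) / 2
pI = 6.285

6.285


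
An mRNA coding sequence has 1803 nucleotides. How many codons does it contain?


codons = nucleotides / 3
codons = 1803 / 3 = 601

601


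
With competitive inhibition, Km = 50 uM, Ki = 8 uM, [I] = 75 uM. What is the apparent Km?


Km_app = Km * (1 + [I]/Ki)
Km_app = 50 * (1 + 75/8)
Km_app = 518.75 uM

518.75 uM


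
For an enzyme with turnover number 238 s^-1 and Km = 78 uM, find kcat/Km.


Catalytic efficiency = kcat / Km
= 238 / 78
= 3.0513 uM^-1*s^-1

3.0513 uM^-1*s^-1


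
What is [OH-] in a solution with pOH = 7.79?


[OH-] = 10^(-pOH)
[OH-] = 10^(-7.79)
[OH-] = 1.622e-08 M

1.622e-08 M


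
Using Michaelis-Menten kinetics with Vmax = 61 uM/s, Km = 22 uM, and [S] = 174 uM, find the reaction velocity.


v = Vmax * [S] / (Km + [S])
v = 61 * 174 / (22 + 174)
v = 54.1531 uM/s

54.1531 uM/s


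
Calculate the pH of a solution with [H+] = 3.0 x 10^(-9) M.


pH = -log10([H+])
pH = -log10(3.0 x 10^(-9))
pH = 8.5229

8.5229


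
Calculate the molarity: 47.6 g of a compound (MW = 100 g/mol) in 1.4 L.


C = (mass / MW) / volume
C = (47.6 / 100) / 1.4
C = 0.34 M

0.34 M


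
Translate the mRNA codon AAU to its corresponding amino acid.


Standard genetic code lookup.
Codon AAU -> Asn

Asn


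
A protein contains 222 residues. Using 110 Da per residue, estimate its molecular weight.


MW = n_residues * 110 Da
MW = 222 * 110
MW = 24420 Da

24420 Da


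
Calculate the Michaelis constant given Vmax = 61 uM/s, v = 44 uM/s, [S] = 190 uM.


Km = [S] * (Vmax - v) / v
Km = 190 * (61 - 44) / 44
Km = 73.4091 uM

73.4091 uM


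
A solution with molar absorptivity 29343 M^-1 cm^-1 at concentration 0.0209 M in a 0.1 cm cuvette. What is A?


A = epsilon * c * l
A = 29343 * 0.0209 * 0.1
A = 61.3269

61.3269


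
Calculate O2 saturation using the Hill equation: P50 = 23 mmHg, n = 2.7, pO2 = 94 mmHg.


Y = pO2^n / (P50^n + pO2^n)
Y = 94^2.7 / (23^2.7 + 94^2.7)
Y = 97.81%

97.81%


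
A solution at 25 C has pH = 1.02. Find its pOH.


pOH = 14 - pH
pOH = 14 - 1.02
pOH = 12.98

12.98


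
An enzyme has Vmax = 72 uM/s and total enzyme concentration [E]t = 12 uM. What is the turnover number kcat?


kcat = Vmax / [E]t
kcat = 72 / 12
kcat = 6.0 s^-1

6.0 s^-1


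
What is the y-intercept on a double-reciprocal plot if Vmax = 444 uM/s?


y-intercept = 1/Vmax
= 1/444
= 0.0023 s/uM

0.0023 s/uM


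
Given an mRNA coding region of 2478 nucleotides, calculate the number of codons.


codons = nucleotides / 3
codons = 2478 / 3 = 826

826


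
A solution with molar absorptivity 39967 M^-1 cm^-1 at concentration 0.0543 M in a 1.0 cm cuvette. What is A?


A = epsilon * c * l
A = 39967 * 0.0543 * 1.0
A = 2170.2081

2170.2081


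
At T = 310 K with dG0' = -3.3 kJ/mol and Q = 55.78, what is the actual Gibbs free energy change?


dG = dG0' + RT * ln(Q) / 1000
dG = -3.3 + 8.314 * 310 * ln(55.78) / 1000
dG = 7.0646 kJ/mol

7.0646 kJ/mol


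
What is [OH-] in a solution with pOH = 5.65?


[OH-] = 10^(-pOH)
[OH-] = 10^(-5.65)
[OH-] = 2.239e-06 M

2.239e-06 M


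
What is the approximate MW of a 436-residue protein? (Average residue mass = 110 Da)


MW = n_residues * 110 Da
MW = 436 * 110
MW = 47960 Da

47960 Da


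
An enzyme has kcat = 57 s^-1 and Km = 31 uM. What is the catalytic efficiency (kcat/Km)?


Catalytic efficiency = kcat / Km
= 57 / 31
= 1.8387 uM^-1*s^-1

1.8387 uM^-1*s^-1


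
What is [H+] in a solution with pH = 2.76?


[H+] = 10^(-pH)
[H+] = 10^(-2.76)
[H+] = 0.0017 M

0.0017 M


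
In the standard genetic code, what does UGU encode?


Standard genetic code lookup.
Codon UGU -> Cys

Cys


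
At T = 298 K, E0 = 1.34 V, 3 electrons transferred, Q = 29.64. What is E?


E = E0 - (RT/nF) * ln(Q)
E = 1.34 - (8.314 * 298 / (3 * 96485)) * ln(29.64)
E = 1.311 V

1.311 V


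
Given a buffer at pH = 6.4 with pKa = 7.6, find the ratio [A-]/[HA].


[A-]/[HA] = 10^(pH - pKa)
= 10^(6.4 - 7.6)
= 0.0631

0.0631


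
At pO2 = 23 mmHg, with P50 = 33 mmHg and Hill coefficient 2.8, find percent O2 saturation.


Y = pO2^n / (P50^n + pO2^n)
Y = 23^2.8 / (33^2.8 + 23^2.8)
Y = 26.68%

26.68%


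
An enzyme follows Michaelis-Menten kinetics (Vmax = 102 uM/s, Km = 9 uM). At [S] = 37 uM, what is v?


v = Vmax * [S] / (Km + [S])
v = 102 * 37 / (9 + 37)
v = 82.0435 uM/s

82.0435 uM/s


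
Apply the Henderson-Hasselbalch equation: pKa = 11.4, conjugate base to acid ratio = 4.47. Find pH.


pH = pKa + log10([A-]/[HA])
pH = 11.4 + log10(4.47)
pH = 12.0503

12.0503


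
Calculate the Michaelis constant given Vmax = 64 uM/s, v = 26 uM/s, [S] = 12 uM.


Km = [S] * (Vmax - v) / v
Km = 12 * (64 - 26) / 26
Km = 17.5385 uM

17.5385 uM


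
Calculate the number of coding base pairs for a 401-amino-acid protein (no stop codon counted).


Each amino acid = 1 codon = 3 bp
bp = 401 * 3 = 1203 bp

1203 bp


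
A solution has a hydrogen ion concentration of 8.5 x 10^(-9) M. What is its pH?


pH = -log10([H+])
pH = -log10(8.5 x 10^(-9))
pH = 8.0706

8.0706


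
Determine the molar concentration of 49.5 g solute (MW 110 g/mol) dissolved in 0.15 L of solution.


C = (mass / MW) / volume
C = (49.5 / 110) / 0.15
C = 3.0 M

3.0 M


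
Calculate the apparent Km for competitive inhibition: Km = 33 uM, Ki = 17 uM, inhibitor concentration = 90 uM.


Km_app = Km * (1 + [I]/Ki)
Km_app = 33 * (1 + 90/17)
Km_app = 207.7059 uM

207.7059 uM


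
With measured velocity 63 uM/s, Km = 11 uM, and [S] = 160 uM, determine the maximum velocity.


Vmax = v * (Km + [S]) / [S]
Vmax = 63 * (11 + 160) / 160
Vmax = 67.3312 uM/s

67.3312 uM/s


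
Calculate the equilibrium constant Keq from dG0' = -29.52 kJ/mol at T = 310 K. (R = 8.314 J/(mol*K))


Keq = exp(-dG0 * 1000 / (R * T))
Keq = exp(-(-29.52) * 1000 / (8.314 * 310))
Keq = 94246.5299

94246.5299


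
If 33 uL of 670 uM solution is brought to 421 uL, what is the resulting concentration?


C2 = C1 * V1 / V2
C2 = 670 * 33 / 421
C2 = 52.5178 uM

52.5178 uM


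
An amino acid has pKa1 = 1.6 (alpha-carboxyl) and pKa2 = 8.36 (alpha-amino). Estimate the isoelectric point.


pI = (pKa1 + pKa2) / 2
pI = (1.6 + 8.36) / 2
pI = 4.98

4.98


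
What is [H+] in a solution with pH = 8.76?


[H+] = 10^(-pH)
[H+] = 10^(-8.76)
[H+] = 1.738e-09 M

1.738e-09 M


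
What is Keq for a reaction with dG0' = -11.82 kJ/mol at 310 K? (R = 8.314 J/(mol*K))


Keq = exp(-dG0 * 1000 / (R * T))
Keq = exp(-(-11.82) * 1000 / (8.314 * 310))
Keq = 98.1134

98.1134


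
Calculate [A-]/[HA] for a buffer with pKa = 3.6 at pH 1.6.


[A-]/[HA] = 10^(pH - pKa)
= 10^(1.6 - 3.6)
= 0.01

0.01
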